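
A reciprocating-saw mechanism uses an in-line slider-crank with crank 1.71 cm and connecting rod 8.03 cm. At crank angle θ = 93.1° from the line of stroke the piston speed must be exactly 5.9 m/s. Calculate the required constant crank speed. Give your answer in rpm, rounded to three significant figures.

For an in-line slider-crank, |v_piston| = rω|sinθ|·[1 + r cosθ/√(L² − r² sin²θ)].
With r = 0.0171 m, L = 0.0803 m, θ = 93.1°: the bracketed kinematic factor |dx/dθ| = 0.016874 m.
ω = v/|dx/dθ| = 5.9/0.016874 = 349.66 rad/s.
N = 60ω/(2π) = 3339 rpm.

3340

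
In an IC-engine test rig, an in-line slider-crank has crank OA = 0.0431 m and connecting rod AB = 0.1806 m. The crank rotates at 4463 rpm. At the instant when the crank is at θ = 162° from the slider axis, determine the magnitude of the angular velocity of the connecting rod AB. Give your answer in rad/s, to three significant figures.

ω = 467.4 rad/s (converted from 4463 rpm).
The rod makes angle φ with the slider axis where L sinφ = r sinθ; differentiating, L cosφ·φ̇ = r ω cosθ.
L cosφ = √(L² − r² sin²θ) = 0.18011 m.
|ω_rod| = r ω |cosθ| / √(L² − r² sin²θ) = 0.0431·467.4·0.95106/0.18011 = 106.37 rad/s.

106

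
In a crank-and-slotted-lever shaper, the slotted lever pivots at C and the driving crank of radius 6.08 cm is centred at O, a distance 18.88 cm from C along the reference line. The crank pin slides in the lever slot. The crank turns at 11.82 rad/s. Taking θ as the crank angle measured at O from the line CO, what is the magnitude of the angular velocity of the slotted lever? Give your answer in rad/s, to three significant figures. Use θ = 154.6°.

ω = 11.82 rad/s
Crank pin A relative to C: A = (d + r cosθ, r sinθ); lever angle φ = atan2(r sinθ, d + r cosθ).
Differentiating tanφ: φ̇ = rω(d cosθ + r)/(d² + r² + 2dr cosθ).
d² + r² + 2dr cosθ = |CA|² = 0.0186032 m²;  d cosθ + r = -0.10975 m.
|ω_lever| = |0.0608·11.82·-0.10975| / 0.0186032 = 4.2397 rad/s.

4.24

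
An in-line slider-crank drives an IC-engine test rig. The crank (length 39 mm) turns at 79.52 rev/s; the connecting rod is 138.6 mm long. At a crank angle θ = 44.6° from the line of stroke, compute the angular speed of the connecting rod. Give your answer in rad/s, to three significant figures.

102

ω = 499.6 rad/s (converted from 79.52 rev/s).
The rod makes angle φ with the slider axis where L sinφ = r sinθ; differentiating, L cosφ·φ̇ = r ω cosθ.
L cosφ = √(L² − r² sin²θ) = 0.13587 m.
|ω_rod| = r ω |cosθ| / √(L² − r² sin²θ) = 0.039·499.6·0.71203/0.13587 = 102.12 rad/s.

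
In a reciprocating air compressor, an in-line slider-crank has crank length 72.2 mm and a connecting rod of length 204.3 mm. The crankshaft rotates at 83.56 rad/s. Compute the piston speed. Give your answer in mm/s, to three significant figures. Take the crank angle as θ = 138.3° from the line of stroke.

2920

ω = 83.56 rad/s
For an in-line slider-crank, x = r cosθ + √(L² − r² sin²θ), so v = −rω sinθ·[1 + r cosθ/√(L² − r² sin²θ)].
With r = 0.0722 m, L = 0.2043 m, θ = 138.3°: √(L² − r² sin²θ) = 0.19857 m.
v = −0.0722·83.56·0.66523·[1 + 0.0722·-0.74664/0.19857] = -2.9238 m/s.
|v| = 2.9238 m/s = 2923.8 mm/s.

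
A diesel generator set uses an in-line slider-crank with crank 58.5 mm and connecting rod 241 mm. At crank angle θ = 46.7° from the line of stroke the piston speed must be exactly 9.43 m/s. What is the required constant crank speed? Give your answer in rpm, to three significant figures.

1810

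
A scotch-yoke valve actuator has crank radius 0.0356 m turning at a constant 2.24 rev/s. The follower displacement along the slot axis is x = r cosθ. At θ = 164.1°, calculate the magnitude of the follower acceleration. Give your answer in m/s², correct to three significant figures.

ω = 14.07 rad/s (from 2.24 rev/s).
x = r cosθ ⇒ ẍ = −rω² cosθ (ω constant).
|a| = rω²|cosθ| = 0.0356·(14.07)²·|cos 164.1°| = 6.7821 m/s².

6.78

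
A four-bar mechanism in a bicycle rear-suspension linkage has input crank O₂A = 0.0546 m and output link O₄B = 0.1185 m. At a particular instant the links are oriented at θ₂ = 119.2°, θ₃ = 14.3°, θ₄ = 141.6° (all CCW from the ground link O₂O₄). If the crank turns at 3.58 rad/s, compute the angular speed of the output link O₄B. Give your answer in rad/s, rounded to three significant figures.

2.00

ω₂ = 3.58 rad/s
Differentiating the loop-closure r₂e^{iθ₂}+r₃e^{iθ₃}=r₁+r₄e^{iθ₄} gives r₂ω₂e^{iθ₂}+r₃ω₃e^{iθ₃}=r₄ω₄e^{iθ₄}.
Eliminating the other unknown: ω₄ = r₂ω₂ sin(θ₂−θ₃) / [r₄ sin(θ₄−θ₃)].
Numerator sine = +0.96638; denominator sine = +0.79547.
Result = 0.0546·3.58·(+0.96638) / (0.1185·(+0.79547)) = +2.0039 rad/s; magnitude 2.0039 rad/s.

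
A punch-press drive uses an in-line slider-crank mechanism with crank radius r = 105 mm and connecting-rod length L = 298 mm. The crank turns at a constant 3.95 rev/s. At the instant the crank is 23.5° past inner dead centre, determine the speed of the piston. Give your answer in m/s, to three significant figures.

ω = 2π·3.95 = 24.82 rad/s
For an in-line slider-crank, x = r cosθ + √(L² − r² sin²θ), so v = −rω sinθ·[1 + r cosθ/√(L² − r² sin²θ)].
With r = 0.105 m, L = 0.298 m, θ = 23.5°: √(L² − r² sin²θ) = 0.29504 m.
v = −0.105·24.82·0.39875·[1 + 0.105·0.91706/0.29504] = -1.3783 m/s.
|v| = 1.3783 m/s.

1.38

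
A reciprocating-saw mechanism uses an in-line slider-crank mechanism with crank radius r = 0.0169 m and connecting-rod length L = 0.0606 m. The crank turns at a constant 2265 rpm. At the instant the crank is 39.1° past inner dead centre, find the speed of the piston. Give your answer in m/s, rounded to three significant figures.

ω = 2π·2265/60 = 237.2 rad/s
For an in-line slider-crank, x = r cosθ + √(L² − r² sin²θ), so v = −rω sinθ·[1 + r cosθ/√(L² − r² sin²θ)].
With r = 0.0169 m, L = 0.0606 m, θ = 39.1°: √(L² − r² sin²θ) = 0.059655 m.
v = −0.0169·237.2·0.63068·[1 + 0.0169·0.77605/0.059655] = -3.0839 m/s.
|v| = 3.0839 m/s.

3.08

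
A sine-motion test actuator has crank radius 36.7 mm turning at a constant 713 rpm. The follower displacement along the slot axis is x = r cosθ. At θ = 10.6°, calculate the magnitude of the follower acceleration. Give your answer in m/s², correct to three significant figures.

ω = 74.67 rad/s (from 713 rpm).
x = r cosθ ⇒ ẍ = −rω² cosθ (ω constant).
|a| = rω²|cosθ| = 0.0367·(74.67)²·|cos 10.6°| = 201.11 m/s².

201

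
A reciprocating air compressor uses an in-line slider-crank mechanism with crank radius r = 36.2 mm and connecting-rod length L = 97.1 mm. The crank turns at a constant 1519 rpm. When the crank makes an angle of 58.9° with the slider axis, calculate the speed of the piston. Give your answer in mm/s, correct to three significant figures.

5930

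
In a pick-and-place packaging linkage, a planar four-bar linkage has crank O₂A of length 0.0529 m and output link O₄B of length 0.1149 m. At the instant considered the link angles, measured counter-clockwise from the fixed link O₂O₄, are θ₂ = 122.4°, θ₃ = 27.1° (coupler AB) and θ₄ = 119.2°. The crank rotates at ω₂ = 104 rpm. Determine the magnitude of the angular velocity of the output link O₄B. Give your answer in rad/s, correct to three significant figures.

5.00

ω₂ = 10.89 rad/s (from 104 rpm).
Differentiating the loop-closure r₂e^{iθ₂}+r₃e^{iθ₃}=r₁+r₄e^{iθ₄} gives r₂ω₂e^{iθ₂}+r₃ω₃e^{iθ₃}=r₄ω₄e^{iθ₄}.
Eliminating the other unknown: ω₄ = r₂ω₂ sin(θ₂−θ₃) / [r₄ sin(θ₄−θ₃)].
Numerator sine = +0.99572; denominator sine = +0.99933.
Result = 0.0529·10.89·(+0.99572) / (0.1149·(+0.99933)) = +4.9961 rad/s; magnitude 4.9961 rad/s.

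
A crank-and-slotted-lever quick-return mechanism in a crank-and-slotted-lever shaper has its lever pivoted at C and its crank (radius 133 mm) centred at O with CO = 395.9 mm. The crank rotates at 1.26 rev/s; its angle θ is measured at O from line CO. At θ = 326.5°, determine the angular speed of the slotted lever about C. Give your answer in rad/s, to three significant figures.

1.86

ω = 7.917 rad/s (from 1.26 rev/s).
Crank pin A relative to C: A = (d + r cosθ, r sinθ); lever angle φ = atan2(r sinθ, d + r cosθ).
Differentiating tanφ: φ̇ = rω(d cosθ + r)/(d² + r² + 2dr cosθ).
d² + r² + 2dr cosθ = |CA|² = 0.262242 m²;  d cosθ + r = +0.46314 m.
|ω_lever| = |0.133·7.917·+0.46314| / 0.262242 = 1.8596 rad/s.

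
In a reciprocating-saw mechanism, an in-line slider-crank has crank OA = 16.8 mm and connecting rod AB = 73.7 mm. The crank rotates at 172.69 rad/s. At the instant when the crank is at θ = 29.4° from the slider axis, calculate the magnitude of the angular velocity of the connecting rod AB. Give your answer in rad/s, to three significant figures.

ω = 172.7 rad/s
The rod makes angle φ with the slider axis where L sinφ = r sinθ; differentiating, L cosφ·φ̇ = r ω cosθ.
L cosφ = √(L² − r² sin²θ) = 0.073237 m.
|ω_rod| = r ω |cosθ| / √(L² − r² sin²θ) = 0.0168·172.7·0.87121/0.073237 = 34.512 rad/s.

34.5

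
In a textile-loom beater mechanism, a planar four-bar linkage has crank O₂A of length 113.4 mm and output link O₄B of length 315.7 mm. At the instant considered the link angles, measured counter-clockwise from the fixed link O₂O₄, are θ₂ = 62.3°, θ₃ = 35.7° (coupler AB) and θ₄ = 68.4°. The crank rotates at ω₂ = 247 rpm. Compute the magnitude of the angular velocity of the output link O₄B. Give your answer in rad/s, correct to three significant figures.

7.70

ω₂ = 25.87 rad/s (from 247 rpm).
Differentiating the loop-closure r₂e^{iθ₂}+r₃e^{iθ₃}=r₁+r₄e^{iθ₄} gives r₂ω₂e^{iθ₂}+r₃ω₃e^{iθ₃}=r₄ω₄e^{iθ₄}.
Eliminating the other unknown: ω₄ = r₂ω₂ sin(θ₂−θ₃) / [r₄ sin(θ₄−θ₃)].
Numerator sine = +0.44776; denominator sine = +0.54024.
Result = 0.1134·25.87·(+0.44776) / (0.3157·(+0.54024)) = +7.7005 rad/s; magnitude 7.7005 rad/s.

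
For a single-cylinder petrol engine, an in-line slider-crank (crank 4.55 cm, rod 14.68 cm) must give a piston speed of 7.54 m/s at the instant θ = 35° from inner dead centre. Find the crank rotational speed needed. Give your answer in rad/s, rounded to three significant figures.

For an in-line slider-crank, |v_piston| = rω|sinθ|·[1 + r cosθ/√(L² − r² sin²θ)].
With r = 0.0455 m, L = 0.1468 m, θ = 35°: the bracketed kinematic factor |dx/dθ| = 0.032831 m.
ω = v/|dx/dθ| = 7.54/0.032831 = 229.66 rad/s.

230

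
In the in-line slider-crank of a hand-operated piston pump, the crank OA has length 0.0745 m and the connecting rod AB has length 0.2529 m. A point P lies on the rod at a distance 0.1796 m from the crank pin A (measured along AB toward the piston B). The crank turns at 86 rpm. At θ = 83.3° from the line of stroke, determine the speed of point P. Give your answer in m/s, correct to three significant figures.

ω = 9.006 rad/s.  Crank-pin speed |V_A| = rω = 0.67094 m/s, perpendicular to OA.
Rod angle: sinφ = −(r/L) sinθ ⇒ φ = -17.012°; ω_rod = −rω cosθ/√(L²−r²sin²θ) = -0.32369 rad/s.
V_P = V_A + ω_rod × AP, with AP = 0.1796 m along the rod.
Components: V_Px = −rω sinθ − a·ω_rod·sinφ = -0.68337 m/s;  V_Py = rω cosθ + a·ω_rod·cosφ = +0.022688 m/s.
|V_P| = √(V_Px² + V_Py²) = 0.68374 m/s.

0.684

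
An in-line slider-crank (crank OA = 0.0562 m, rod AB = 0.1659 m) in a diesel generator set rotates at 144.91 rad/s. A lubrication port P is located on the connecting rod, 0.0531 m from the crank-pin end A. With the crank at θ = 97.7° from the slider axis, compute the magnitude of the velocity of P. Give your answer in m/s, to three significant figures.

ω = 144.9 rad/s.  Crank-pin speed |V_A| = rω = 8.1439 m/s, perpendicular to OA.
Rod angle: sinφ = −(r/L) sinθ ⇒ φ = -19.615°; ω_rod = −rω cosθ/√(L²−r²sin²θ) = +6.9825 rad/s.
V_P = V_A + ω_rod × AP, with AP = 0.0531 m along the rod.
Components: V_Px = −rω sinθ − a·ω_rod·sinφ = -7.946 m/s;  V_Py = rω cosθ + a·ω_rod·cosφ = -0.74192 m/s.
|V_P| = √(V_Px² + V_Py²) = 7.9806 m/s.

7.98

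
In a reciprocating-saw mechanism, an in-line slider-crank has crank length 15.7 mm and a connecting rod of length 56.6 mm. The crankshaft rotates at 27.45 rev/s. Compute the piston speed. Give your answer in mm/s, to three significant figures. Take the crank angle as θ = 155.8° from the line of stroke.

827

ω = 2π·27.4 = 172.5 rad/s
For an in-line slider-crank, x = r cosθ + √(L² − r² sin²θ), so v = −rω sinθ·[1 + r cosθ/√(L² − r² sin²θ)].
With r = 0.0157 m, L = 0.0566 m, θ = 155.8°: √(L² − r² sin²θ) = 0.056233 m.
v = −0.0157·172.5·0.40992·[1 + 0.0157·-0.91212/0.056233] = -0.82733 m/s.
|v| = 0.82733 m/s = 827.33 mm/s.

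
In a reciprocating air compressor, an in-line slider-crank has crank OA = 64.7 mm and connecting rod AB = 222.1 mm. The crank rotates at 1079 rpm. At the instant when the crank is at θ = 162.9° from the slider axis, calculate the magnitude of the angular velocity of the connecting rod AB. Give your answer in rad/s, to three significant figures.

ω = 113 rad/s (converted from 1079 rpm).
The rod makes angle φ with the slider axis where L sinφ = r sinθ; differentiating, L cosφ·φ̇ = r ω cosθ.
L cosφ = √(L² − r² sin²θ) = 0.22128 m.
|ω_rod| = r ω |cosθ| / √(L² − r² sin²θ) = 0.0647·113·0.95579/0.22128 = 31.577 rad/s.

31.6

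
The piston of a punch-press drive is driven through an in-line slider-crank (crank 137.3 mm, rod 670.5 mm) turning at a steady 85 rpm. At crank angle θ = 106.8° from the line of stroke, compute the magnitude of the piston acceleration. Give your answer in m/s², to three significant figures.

ω = 2π·85/60 = 8.901 rad/s
x(θ) = r cosθ + √(L² − r² sin²θ); with ω constant, a = ω²·d²x/dθ².
d²x/dθ² = −r cosθ − r²(cos2θ)/√u − r⁴ sin²2θ/(4u^{3/2}),  u = L² − r² sin²θ = 0.432294 m².
Substituting r = 0.1373 m, L = 0.6705 m, θ = 106.8°: d²x/dθ² = +0.06347 m.
a = ω²·d²x/dθ² = (8.901)²·(+0.06347) = +5.0288 m/s²;  |a| = 5.0288 m/s².

5.03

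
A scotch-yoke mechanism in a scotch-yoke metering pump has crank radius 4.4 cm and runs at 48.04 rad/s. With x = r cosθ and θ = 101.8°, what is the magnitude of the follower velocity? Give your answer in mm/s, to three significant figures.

2070

ω = 48.04 rad/s
x = r cosθ ⇒ ẋ = −rω sinθ.
|v| = rω|sinθ| = 0.044·48.04·|sin 101.8°| = 2.0691 m/s = 2069.1 mm/s.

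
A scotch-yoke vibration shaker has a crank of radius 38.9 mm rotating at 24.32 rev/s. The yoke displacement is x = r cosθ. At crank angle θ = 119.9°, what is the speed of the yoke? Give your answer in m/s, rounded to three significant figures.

ω = 152.8 rad/s (from 24.32 rev/s).
x = r cosθ ⇒ ẋ = −rω sinθ.
|v| = rω|sinθ| = 0.0389·152.8·|sin 119.9°| = 5.153 m/s.

5.15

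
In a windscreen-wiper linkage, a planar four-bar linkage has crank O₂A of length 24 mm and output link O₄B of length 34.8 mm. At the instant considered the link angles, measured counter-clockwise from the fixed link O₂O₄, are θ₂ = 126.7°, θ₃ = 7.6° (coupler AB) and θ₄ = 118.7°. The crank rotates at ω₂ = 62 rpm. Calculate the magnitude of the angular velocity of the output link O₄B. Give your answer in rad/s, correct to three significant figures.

ω₂ = 6.493 rad/s (from 62 rpm).
Differentiating the loop-closure r₂e^{iθ₂}+r₃e^{iθ₃}=r₁+r₄e^{iθ₄} gives r₂ω₂e^{iθ₂}+r₃ω₃e^{iθ₃}=r₄ω₄e^{iθ₄}.
Eliminating the other unknown: ω₄ = r₂ω₂ sin(θ₂−θ₃) / [r₄ sin(θ₄−θ₃)].
Numerator sine = +0.87377; denominator sine = +0.93295.
Result = 0.024·6.493·(+0.87377) / (0.0348·(+0.93295)) = +4.1936 rad/s; magnitude 4.1936 rad/s.

4.19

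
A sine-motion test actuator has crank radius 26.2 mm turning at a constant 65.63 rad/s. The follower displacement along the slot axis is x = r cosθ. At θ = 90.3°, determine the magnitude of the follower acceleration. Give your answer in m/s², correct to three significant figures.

0.591

ω = 65.63 rad/s
x = r cosθ ⇒ ẍ = −rω² cosθ (ω constant).
|a| = rω²|cosθ| = 0.0262·(65.63)²·|cos 90.3°| = 0.59088 m/s².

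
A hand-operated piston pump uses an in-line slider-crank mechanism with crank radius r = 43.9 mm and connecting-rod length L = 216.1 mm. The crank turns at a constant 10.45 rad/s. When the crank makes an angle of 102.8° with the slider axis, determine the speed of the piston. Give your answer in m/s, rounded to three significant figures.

0.427

ω = 10.45 rad/s
For an in-line slider-crank, x = r cosθ + √(L² − r² sin²θ), so v = −rω sinθ·[1 + r cosθ/√(L² − r² sin²θ)].
With r = 0.0439 m, L = 0.2161 m, θ = 102.8°: √(L² − r² sin²θ) = 0.21182 m.
v = −0.0439·10.45·0.97515·[1 + 0.0439·-0.22155/0.21182] = -0.42681 m/s.
|v| = 0.42681 m/s.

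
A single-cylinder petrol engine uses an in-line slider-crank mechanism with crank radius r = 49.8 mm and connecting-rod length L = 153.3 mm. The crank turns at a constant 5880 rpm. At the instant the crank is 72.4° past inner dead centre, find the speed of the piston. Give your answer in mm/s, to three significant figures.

32200

ω = 2π·5880/60 = 615.8 rad/s
For an in-line slider-crank, x = r cosθ + √(L² − r² sin²θ), so v = −rω sinθ·[1 + r cosθ/√(L² − r² sin²θ)].
With r = 0.0498 m, L = 0.1533 m, θ = 72.4°: √(L² − r² sin²θ) = 0.14577 m.
v = −0.0498·615.8·0.95319·[1 + 0.0498·0.30237/0.14577] = -32.249 m/s.
|v| = 32.249 m/s = 32249 mm/s.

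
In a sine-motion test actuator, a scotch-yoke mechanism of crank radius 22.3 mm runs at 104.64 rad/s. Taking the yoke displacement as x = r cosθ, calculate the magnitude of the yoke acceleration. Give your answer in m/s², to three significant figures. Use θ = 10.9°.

ω = 104.6 rad/s
x = r cosθ ⇒ ẍ = −rω² cosθ (ω constant).
|a| = rω²|cosθ| = 0.0223·(104.6)²·|cos 10.9°| = 239.77 m/s².

240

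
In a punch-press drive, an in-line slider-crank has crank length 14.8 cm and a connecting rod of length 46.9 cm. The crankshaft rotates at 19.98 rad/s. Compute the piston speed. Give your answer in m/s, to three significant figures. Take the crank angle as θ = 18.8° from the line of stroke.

1.24

ω = 19.98 rad/s
For an in-line slider-crank, x = r cosθ + √(L² − r² sin²θ), so v = −rω sinθ·[1 + r cosθ/√(L² − r² sin²θ)].
With r = 0.148 m, L = 0.469 m, θ = 18.8°: √(L² − r² sin²θ) = 0.46657 m.
v = −0.148·19.98·0.32227·[1 + 0.148·0.94665/0.46657] = -1.2391 m/s.
|v| = 1.2391 m/s.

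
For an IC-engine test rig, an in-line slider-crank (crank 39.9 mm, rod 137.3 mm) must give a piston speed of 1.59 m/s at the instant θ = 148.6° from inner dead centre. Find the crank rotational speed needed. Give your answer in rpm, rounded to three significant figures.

975

For an in-line slider-crank, |v_piston| = rω|sinθ|·[1 + r cosθ/√(L² − r² sin²θ)].
With r = 0.0399 m, L = 0.1373 m, θ = 148.6°: the bracketed kinematic factor |dx/dθ| = 0.015572 m.
ω = v/|dx/dθ| = 1.59/0.015572 = 102.11 rad/s.
N = 60ω/(2π) = 975.06 rpm.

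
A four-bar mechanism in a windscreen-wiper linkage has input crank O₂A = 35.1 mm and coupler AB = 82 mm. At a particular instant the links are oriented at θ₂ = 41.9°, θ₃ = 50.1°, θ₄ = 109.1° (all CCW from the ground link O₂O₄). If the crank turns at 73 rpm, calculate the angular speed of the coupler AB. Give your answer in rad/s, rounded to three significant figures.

3.52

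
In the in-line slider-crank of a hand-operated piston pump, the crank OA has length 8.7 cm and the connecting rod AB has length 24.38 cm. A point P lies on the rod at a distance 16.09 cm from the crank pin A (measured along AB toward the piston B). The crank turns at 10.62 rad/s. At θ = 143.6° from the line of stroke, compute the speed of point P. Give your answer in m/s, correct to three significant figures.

0.509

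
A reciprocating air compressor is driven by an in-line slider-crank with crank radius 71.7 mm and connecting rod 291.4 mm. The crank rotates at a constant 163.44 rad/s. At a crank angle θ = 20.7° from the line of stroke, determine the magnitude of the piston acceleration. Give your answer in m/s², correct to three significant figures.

2150

ω = 163.4 rad/s
x(θ) = r cosθ + √(L² − r² sin²θ); with ω constant, a = ω²·d²x/dθ².
d²x/dθ² = −r cosθ − r²(cos2θ)/√u − r⁴ sin²2θ/(4u^{3/2}),  u = L² − r² sin²θ = 0.0842716 m².
Substituting r = 0.0717 m, L = 0.2914 m, θ = 20.7°: d²x/dθ² = -0.080473 m.
a = ω²·d²x/dθ² = (163.4)²·(-0.080473) = -2149.7 m/s²;  |a| = 2149.7 m/s².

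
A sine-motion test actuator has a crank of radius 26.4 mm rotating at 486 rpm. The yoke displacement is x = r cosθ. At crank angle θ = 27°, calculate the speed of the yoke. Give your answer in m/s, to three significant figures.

ω = 50.89 rad/s (from 486 rpm).
x = r cosθ ⇒ ẋ = −rω sinθ.
|v| = rω|sinθ| = 0.0264·50.89·|sin 27°| = 0.60998 m/s.

0.610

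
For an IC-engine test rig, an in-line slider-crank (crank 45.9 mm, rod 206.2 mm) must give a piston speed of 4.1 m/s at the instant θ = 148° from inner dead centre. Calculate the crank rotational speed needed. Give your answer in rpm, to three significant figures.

1990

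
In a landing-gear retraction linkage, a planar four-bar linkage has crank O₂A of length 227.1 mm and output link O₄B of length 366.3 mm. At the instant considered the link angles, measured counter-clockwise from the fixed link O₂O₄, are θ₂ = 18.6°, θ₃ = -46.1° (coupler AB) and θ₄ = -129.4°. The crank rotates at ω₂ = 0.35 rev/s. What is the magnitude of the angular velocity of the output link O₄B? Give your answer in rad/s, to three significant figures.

1.24

ω₂ = 2.199 rad/s (from 0.35 rev/s).
Differentiating the loop-closure r₂e^{iθ₂}+r₃e^{iθ₃}=r₁+r₄e^{iθ₄} gives r₂ω₂e^{iθ₂}+r₃ω₃e^{iθ₃}=r₄ω₄e^{iθ₄}.
Eliminating the other unknown: ω₄ = r₂ω₂ sin(θ₂−θ₃) / [r₄ sin(θ₄−θ₃)].
Numerator sine = +0.90408; denominator sine = -0.99317.
Result = 0.2271·2.199·(+0.90408) / (0.3663·(-0.99317)) = -1.2411 rad/s; magnitude 1.2411 rad/s.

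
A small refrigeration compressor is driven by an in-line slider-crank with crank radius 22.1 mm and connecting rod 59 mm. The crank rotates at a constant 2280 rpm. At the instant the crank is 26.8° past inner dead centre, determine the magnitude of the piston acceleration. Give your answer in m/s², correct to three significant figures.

ω = 2π·2280/60 = 238.8 rad/s
x(θ) = r cosθ + √(L² − r² sin²θ); with ω constant, a = ω²·d²x/dθ².
d²x/dθ² = −r cosθ − r²(cos2θ)/√u − r⁴ sin²2θ/(4u^{3/2}),  u = L² − r² sin²θ = 0.00338171 m².
Substituting r = 0.0221 m, L = 0.059 m, θ = 26.8°: d²x/dθ² = -0.024907 m.
a = ω²·d²x/dθ² = (238.8)²·(-0.024907) = -1419.8 m/s²;  |a| = 1419.8 m/s².

1420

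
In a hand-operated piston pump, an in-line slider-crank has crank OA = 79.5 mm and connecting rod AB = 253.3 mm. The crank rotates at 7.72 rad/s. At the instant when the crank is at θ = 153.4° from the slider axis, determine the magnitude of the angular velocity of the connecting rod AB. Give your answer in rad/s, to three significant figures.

2.19

ω = 7.72 rad/s
The rod makes angle φ with the slider axis where L sinφ = r sinθ; differentiating, L cosφ·φ̇ = r ω cosθ.
L cosφ = √(L² − r² sin²θ) = 0.25079 m.
|ω_rod| = r ω |cosθ| / √(L² − r² sin²θ) = 0.0795·7.72·0.89415/0.25079 = 2.1882 rad/s.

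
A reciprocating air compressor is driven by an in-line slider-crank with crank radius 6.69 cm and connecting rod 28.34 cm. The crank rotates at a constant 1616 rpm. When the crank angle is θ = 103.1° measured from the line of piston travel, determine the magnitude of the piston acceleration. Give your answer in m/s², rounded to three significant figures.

850

ω = 2π·1616/60 = 169.2 rad/s
x(θ) = r cosθ + √(L² − r² sin²θ); with ω constant, a = ω²·d²x/dθ².
d²x/dθ² = −r cosθ − r²(cos2θ)/√u − r⁴ sin²2θ/(4u^{3/2}),  u = L² − r² sin²θ = 0.0760699 m².
Substituting r = 0.0669 m, L = 0.2834 m, θ = 103.1°: d²x/dθ² = +0.029677 m.
a = ω²·d²x/dθ² = (169.2)²·(+0.029677) = +849.87 m/s²;  |a| = 849.87 m/s².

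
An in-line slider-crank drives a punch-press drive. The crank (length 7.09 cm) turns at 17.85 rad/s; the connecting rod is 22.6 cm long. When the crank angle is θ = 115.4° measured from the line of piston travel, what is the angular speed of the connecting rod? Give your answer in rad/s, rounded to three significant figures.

ω = 17.85 rad/s
The rod makes angle φ with the slider axis where L sinφ = r sinθ; differentiating, L cosφ·φ̇ = r ω cosθ.
L cosφ = √(L² − r² sin²θ) = 0.21673 m.
|ω_rod| = r ω |cosθ| / √(L² − r² sin²θ) = 0.0709·17.85·0.42894/0.21673 = 2.5047 rad/s.

2.50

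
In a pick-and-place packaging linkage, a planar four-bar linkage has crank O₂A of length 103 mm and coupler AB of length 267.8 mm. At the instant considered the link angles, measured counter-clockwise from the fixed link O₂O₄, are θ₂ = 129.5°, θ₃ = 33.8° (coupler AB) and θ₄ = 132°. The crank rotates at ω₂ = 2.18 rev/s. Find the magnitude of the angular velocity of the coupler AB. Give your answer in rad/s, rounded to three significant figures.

ω₂ = 13.7 rad/s (from 2.18 rev/s).
Differentiating the loop-closure r₂e^{iθ₂}+r₃e^{iθ₃}=r₁+r₄e^{iθ₄} gives r₂ω₂e^{iθ₂}+r₃ω₃e^{iθ₃}=r₄ω₄e^{iθ₄}.
Eliminating the other unknown: ω₃ = r₂ω₂ sin(θ₄−θ₂) / [r₃ sin(θ₃−θ₄)].
Numerator sine = +0.04362; denominator sine = -0.98978.
Result = 0.103·13.7·(+0.04362) / (0.2678·(-0.98978)) = -0.23217 rad/s; magnitude 0.23217 rad/s.

0.232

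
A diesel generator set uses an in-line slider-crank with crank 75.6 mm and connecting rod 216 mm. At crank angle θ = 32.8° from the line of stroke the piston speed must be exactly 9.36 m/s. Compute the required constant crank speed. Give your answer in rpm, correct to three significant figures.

For an in-line slider-crank, |v_piston| = rω|sinθ|·[1 + r cosθ/√(L² − r² sin²θ)].
With r = 0.0756 m, L = 0.216 m, θ = 32.8°: the bracketed kinematic factor |dx/dθ| = 0.053224 m.
ω = v/|dx/dθ| = 9.36/0.053224 = 175.86 rad/s.
N = 60ω/(2π) = 1679.3 rpm.

1680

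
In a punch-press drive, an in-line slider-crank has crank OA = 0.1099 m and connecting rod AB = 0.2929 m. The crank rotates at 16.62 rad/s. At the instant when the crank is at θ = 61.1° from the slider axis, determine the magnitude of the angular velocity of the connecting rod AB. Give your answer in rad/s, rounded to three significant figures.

ω = 16.62 rad/s
The rod makes angle φ with the slider axis where L sinφ = r sinθ; differentiating, L cosφ·φ̇ = r ω cosθ.
L cosφ = √(L² − r² sin²θ) = 0.27665 m.
|ω_rod| = r ω |cosθ| / √(L² − r² sin²θ) = 0.1099·16.62·0.48328/0.27665 = 3.1908 rad/s.

3.19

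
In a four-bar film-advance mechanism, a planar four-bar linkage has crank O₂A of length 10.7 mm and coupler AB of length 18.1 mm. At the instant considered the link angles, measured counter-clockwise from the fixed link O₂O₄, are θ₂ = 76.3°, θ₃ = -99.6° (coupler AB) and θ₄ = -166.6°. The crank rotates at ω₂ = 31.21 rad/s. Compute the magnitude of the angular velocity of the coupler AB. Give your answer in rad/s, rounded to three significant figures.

17.8

ω₂ = 31.21 rad/s
Differentiating the loop-closure r₂e^{iθ₂}+r₃e^{iθ₃}=r₁+r₄e^{iθ₄} gives r₂ω₂e^{iθ₂}+r₃ω₃e^{iθ₃}=r₄ω₄e^{iθ₄}.
Eliminating the other unknown: ω₃ = r₂ω₂ sin(θ₄−θ₂) / [r₃ sin(θ₃−θ₄)].
Numerator sine = +0.89021; denominator sine = +0.92050.
Result = 0.0107·31.21·(+0.89021) / (0.0181·(+0.92050)) = +17.843 rad/s; magnitude 17.843 rad/s.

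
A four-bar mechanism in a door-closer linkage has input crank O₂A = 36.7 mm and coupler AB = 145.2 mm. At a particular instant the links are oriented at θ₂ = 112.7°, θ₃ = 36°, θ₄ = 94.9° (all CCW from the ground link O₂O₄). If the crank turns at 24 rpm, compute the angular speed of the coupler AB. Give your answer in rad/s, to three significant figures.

ω₂ = 2.513 rad/s (from 24 rpm).
Differentiating the loop-closure r₂e^{iθ₂}+r₃e^{iθ₃}=r₁+r₄e^{iθ₄} gives r₂ω₂e^{iθ₂}+r₃ω₃e^{iθ₃}=r₄ω₄e^{iθ₄}.
Eliminating the other unknown: ω₃ = r₂ω₂ sin(θ₄−θ₂) / [r₃ sin(θ₃−θ₄)].
Numerator sine = -0.30570; denominator sine = -0.85627.
Result = 0.0367·2.513·(-0.30570) / (0.1452·(-0.85627)) = +0.22679 rad/s; magnitude 0.22679 rad/s.

0.227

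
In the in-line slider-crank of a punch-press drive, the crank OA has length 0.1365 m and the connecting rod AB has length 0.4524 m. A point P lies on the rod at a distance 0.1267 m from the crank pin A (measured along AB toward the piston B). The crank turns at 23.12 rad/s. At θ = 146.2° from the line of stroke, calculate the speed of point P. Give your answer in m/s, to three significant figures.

2.49

ω = 23.12 rad/s.  Crank-pin speed |V_A| = rω = 3.1559 m/s, perpendicular to OA.
Rod angle: sinφ = −(r/L) sinθ ⇒ φ = -9.663°; ω_rod = −rω cosθ/√(L²−r²sin²θ) = +5.8803 rad/s.
V_P = V_A + ω_rod × AP, with AP = 0.1267 m along the rod.
Components: V_Px = −rω sinθ − a·ω_rod·sinφ = -1.6306 m/s;  V_Py = rω cosθ + a·ω_rod·cosφ = -1.888 m/s.
|V_P| = √(V_Px² + V_Py²) = 2.4947 m/s.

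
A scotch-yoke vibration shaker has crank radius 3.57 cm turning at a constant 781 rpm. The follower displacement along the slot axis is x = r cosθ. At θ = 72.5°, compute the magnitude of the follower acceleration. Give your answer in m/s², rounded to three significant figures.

71.8

ω = 81.79 rad/s (from 781 rpm).
x = r cosθ ⇒ ẍ = −rω² cosθ (ω constant).
|a| = rω²|cosθ| = 0.0357·(81.79)²·|cos 72.5°| = 71.807 m/s².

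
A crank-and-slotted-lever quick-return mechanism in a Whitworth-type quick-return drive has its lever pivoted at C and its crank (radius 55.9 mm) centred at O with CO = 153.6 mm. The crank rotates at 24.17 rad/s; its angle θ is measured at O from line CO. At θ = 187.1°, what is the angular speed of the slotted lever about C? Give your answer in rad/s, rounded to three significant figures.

ω = 24.17 rad/s
Crank pin A relative to C: A = (d + r cosθ, r sinθ); lever angle φ = atan2(r sinθ, d + r cosθ).
Differentiating tanφ: φ̇ = rω(d cosθ + r)/(d² + r² + 2dr cosθ).
d² + r² + 2dr cosθ = |CA|² = 0.00967697 m²;  d cosθ + r = -0.096522 m.
|ω_lever| = |0.0559·24.17·-0.096522| / 0.00967697 = 13.476 rad/s.

13.5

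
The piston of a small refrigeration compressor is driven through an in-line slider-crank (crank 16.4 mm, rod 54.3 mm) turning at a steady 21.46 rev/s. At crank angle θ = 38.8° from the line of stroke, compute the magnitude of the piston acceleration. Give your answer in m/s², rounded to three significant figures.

254

ω = 2π·21.5 = 134.8 rad/s
x(θ) = r cosθ + √(L² − r² sin²θ); with ω constant, a = ω²·d²x/dθ².
d²x/dθ² = −r cosθ − r²(cos2θ)/√u − r⁴ sin²2θ/(4u^{3/2}),  u = L² − r² sin²θ = 0.00284289 m².
Substituting r = 0.0164 m, L = 0.0543 m, θ = 38.8°: d²x/dθ² = -0.013978 m.
a = ω²·d²x/dθ² = (134.8)²·(-0.013978) = -254.14 m/s²;  |a| = 254.14 m/s².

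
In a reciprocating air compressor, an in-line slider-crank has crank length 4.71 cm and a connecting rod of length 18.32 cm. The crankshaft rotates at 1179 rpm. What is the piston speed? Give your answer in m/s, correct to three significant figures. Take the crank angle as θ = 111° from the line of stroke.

ω = 2π·1179/60 = 123.5 rad/s
For an in-line slider-crank, x = r cosθ + √(L² − r² sin²θ), so v = −rω sinθ·[1 + r cosθ/√(L² − r² sin²θ)].
With r = 0.0471 m, L = 0.1832 m, θ = 111°: √(L² − r² sin²θ) = 0.17784 m.
v = −0.0471·123.5·0.93358·[1 + 0.0471·-0.35837/0.17784] = -4.9137 m/s.
|v| = 4.9137 m/s.

4.91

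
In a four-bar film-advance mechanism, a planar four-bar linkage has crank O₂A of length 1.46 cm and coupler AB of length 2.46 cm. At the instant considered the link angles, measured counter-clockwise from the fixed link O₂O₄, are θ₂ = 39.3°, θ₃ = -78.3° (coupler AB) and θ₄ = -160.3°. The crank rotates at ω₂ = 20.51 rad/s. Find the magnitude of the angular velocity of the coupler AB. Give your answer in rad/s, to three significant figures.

ω₂ = 20.51 rad/s
Differentiating the loop-closure r₂e^{iθ₂}+r₃e^{iθ₃}=r₁+r₄e^{iθ₄} gives r₂ω₂e^{iθ₂}+r₃ω₃e^{iθ₃}=r₄ω₄e^{iθ₄}.
Eliminating the other unknown: ω₃ = r₂ω₂ sin(θ₄−θ₂) / [r₃ sin(θ₃−θ₄)].
Numerator sine = +0.33545; denominator sine = +0.99027.
Result = 0.0146·20.51·(+0.33545) / (0.0246·(+0.99027)) = +4.1234 rad/s; magnitude 4.1234 rad/s.

4.12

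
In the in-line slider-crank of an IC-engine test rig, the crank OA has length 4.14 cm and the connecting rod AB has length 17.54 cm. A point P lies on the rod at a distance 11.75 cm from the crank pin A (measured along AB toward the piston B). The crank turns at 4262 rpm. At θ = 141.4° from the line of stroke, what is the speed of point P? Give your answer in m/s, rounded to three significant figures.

ω = 446.3 rad/s.  Crank-pin speed |V_A| = rω = 18.477 m/s, perpendicular to OA.
Rod angle: sinφ = −(r/L) sinθ ⇒ φ = -8.468°; ω_rod = −rω cosθ/√(L²−r²sin²θ) = +83.236 rad/s.
V_P = V_A + ω_rod × AP, with AP = 0.1175 m along the rod.
Components: V_Px = −rω sinθ − a·ω_rod·sinφ = -10.088 m/s;  V_Py = rω cosθ + a·ω_rod·cosφ = -4.7669 m/s.
|V_P| = √(V_Px² + V_Py²) = 11.157 m/s.

11.2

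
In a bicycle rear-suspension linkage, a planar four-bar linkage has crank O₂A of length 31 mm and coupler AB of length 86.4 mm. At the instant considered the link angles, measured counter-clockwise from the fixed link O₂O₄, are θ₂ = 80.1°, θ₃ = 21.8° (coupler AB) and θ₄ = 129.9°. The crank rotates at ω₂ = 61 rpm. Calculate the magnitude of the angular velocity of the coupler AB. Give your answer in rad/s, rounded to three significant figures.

ω₂ = 6.388 rad/s (from 61 rpm).
Differentiating the loop-closure r₂e^{iθ₂}+r₃e^{iθ₃}=r₁+r₄e^{iθ₄} gives r₂ω₂e^{iθ₂}+r₃ω₃e^{iθ₃}=r₄ω₄e^{iθ₄}.
Eliminating the other unknown: ω₃ = r₂ω₂ sin(θ₄−θ₂) / [r₃ sin(θ₃−θ₄)].
Numerator sine = +0.76380; denominator sine = -0.95052.
Result = 0.031·6.388·(+0.76380) / (0.0864·(-0.95052)) = -1.8417 rad/s; magnitude 1.8417 rad/s.

1.84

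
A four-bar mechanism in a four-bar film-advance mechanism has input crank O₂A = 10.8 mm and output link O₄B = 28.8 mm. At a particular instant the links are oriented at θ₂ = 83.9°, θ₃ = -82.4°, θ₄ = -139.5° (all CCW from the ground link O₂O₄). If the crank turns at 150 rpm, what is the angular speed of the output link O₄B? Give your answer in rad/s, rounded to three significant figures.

ω₂ = 15.71 rad/s (from 150 rpm).
Differentiating the loop-closure r₂e^{iθ₂}+r₃e^{iθ₃}=r₁+r₄e^{iθ₄} gives r₂ω₂e^{iθ₂}+r₃ω₃e^{iθ₃}=r₄ω₄e^{iθ₄}.
Eliminating the other unknown: ω₄ = r₂ω₂ sin(θ₂−θ₃) / [r₄ sin(θ₄−θ₃)].
Numerator sine = +0.23684; denominator sine = -0.83962.
Result = 0.0108·15.71·(+0.23684) / (0.0288·(-0.83962)) = -1.6616 rad/s; magnitude 1.6616 rad/s.

1.66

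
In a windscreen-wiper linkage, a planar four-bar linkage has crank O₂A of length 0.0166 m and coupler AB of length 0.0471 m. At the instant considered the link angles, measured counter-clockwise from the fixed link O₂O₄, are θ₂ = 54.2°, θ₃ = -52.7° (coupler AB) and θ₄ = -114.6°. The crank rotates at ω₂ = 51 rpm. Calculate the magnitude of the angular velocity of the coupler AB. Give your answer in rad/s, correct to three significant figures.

0.414

ω₂ = 5.341 rad/s (from 51 rpm).
Differentiating the loop-closure r₂e^{iθ₂}+r₃e^{iθ₃}=r₁+r₄e^{iθ₄} gives r₂ω₂e^{iθ₂}+r₃ω₃e^{iθ₃}=r₄ω₄e^{iθ₄}.
Eliminating the other unknown: ω₃ = r₂ω₂ sin(θ₄−θ₂) / [r₃ sin(θ₃−θ₄)].
Numerator sine = -0.19423; denominator sine = +0.88213.
Result = 0.0166·5.341·(-0.19423) / (0.0471·(+0.88213)) = -0.41446 rad/s; magnitude 0.41446 rad/s.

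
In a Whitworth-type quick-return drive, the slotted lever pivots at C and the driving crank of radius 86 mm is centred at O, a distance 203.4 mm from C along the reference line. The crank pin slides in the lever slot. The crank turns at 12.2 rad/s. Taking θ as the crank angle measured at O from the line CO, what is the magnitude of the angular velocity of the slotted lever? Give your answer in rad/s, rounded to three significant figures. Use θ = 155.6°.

ω = 12.2 rad/s
Crank pin A relative to C: A = (d + r cosθ, r sinθ); lever angle φ = atan2(r sinθ, d + r cosθ).
Differentiating tanφ: φ̇ = rω(d cosθ + r)/(d² + r² + 2dr cosθ).
d² + r² + 2dr cosθ = |CA|² = 0.0169075 m²;  d cosθ + r = -0.099233 m.
|ω_lever| = |0.086·12.2·-0.099233| / 0.0169075 = 6.1579 rad/s.

6.16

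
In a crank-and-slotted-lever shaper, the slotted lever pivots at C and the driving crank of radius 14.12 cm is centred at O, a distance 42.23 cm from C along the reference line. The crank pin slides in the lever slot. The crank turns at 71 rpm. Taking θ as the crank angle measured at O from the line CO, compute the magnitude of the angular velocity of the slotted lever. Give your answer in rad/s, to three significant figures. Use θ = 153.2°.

2.70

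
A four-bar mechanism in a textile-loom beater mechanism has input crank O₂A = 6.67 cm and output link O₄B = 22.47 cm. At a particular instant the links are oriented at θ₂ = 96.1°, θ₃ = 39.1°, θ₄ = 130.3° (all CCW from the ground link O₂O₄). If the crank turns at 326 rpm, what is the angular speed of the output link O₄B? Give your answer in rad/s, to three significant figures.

8.50

ω₂ = 34.14 rad/s (from 326 rpm).
Differentiating the loop-closure r₂e^{iθ₂}+r₃e^{iθ₃}=r₁+r₄e^{iθ₄} gives r₂ω₂e^{iθ₂}+r₃ω₃e^{iθ₃}=r₄ω₄e^{iθ₄}.
Eliminating the other unknown: ω₄ = r₂ω₂ sin(θ₂−θ₃) / [r₄ sin(θ₄−θ₃)].
Numerator sine = +0.83867; denominator sine = +0.99978.
Result = 0.0667·34.14·(+0.83867) / (0.2247·(+0.99978)) = +8.5007 rad/s; magnitude 8.5007 rad/s.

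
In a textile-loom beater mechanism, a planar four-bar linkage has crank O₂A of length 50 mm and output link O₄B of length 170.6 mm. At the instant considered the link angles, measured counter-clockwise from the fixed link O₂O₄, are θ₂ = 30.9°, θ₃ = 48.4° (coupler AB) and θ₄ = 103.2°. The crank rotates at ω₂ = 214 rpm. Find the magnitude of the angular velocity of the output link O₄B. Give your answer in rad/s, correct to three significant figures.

ω₂ = 22.41 rad/s (from 214 rpm).
Differentiating the loop-closure r₂e^{iθ₂}+r₃e^{iθ₃}=r₁+r₄e^{iθ₄} gives r₂ω₂e^{iθ₂}+r₃ω₃e^{iθ₃}=r₄ω₄e^{iθ₄}.
Eliminating the other unknown: ω₄ = r₂ω₂ sin(θ₂−θ₃) / [r₄ sin(θ₄−θ₃)].
Numerator sine = -0.30071; denominator sine = +0.81714.
Result = 0.05·22.41·(-0.30071) / (0.1706·(+0.81714)) = -2.417 rad/s; magnitude 2.417 rad/s.

2.42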